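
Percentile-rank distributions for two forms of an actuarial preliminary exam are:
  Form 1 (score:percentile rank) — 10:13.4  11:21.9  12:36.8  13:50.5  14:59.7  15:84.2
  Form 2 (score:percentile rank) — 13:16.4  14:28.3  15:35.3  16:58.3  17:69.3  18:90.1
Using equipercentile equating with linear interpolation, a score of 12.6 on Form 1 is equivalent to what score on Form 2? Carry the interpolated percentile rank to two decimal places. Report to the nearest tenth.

PR of 12.6 on Form 1: 36.8 + (12.6 − 12)/(13 − 12) × (50.5 − 36.8) = 45.02
On Form 2, PR 45.02 falls between score 15 (PR 35.3) and 16 (PR 58.3).
Interpolate: 15 + (45.02 − 35.3)/(58.3 − 35.3) × (16 − 15) = 15.4

15.4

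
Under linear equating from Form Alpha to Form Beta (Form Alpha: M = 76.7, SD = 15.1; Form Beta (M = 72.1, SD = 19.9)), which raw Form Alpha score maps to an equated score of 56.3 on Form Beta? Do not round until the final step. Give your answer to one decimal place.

64.7

Invert y = (SD_Y/SD_X)(x − M_X) + M_Y:
x = (SD_X/SD_Y)(y − M_Y) + M_X = (15.1/19.9)(56.3 − 72.1) + 76.7
x = 0.758794 × -15.800 + 76.7 = 64.7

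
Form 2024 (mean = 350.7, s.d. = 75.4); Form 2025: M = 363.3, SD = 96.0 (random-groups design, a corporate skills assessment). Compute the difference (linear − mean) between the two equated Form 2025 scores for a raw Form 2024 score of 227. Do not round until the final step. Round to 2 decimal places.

-33.80

Mean-equated: 227 + (363.3 − 350.7) = 239.60
Linear-equated: (96.0/75.4)(227 − 350.7) + 363.3 = 205.804
Difference = 205.804 − 239.60 = -33.80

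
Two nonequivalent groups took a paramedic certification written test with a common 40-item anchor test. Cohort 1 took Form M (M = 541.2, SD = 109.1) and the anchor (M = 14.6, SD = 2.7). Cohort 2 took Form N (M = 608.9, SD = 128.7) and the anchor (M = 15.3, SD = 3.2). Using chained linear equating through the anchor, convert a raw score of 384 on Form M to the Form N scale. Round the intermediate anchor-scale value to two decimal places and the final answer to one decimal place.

424.3

Form M → anchor (Cohort 1): v = (2.7/109.1)(384 − 541.2) + 14.6 = 10.71
anchor → Form N (Cohort 2): y = (128.7/3.2)(10.71 − 15.3) + 608.9 = 424.3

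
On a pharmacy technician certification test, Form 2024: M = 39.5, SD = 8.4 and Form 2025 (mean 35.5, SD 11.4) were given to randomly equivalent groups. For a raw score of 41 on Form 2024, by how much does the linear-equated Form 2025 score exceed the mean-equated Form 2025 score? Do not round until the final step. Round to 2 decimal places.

Mean-equated: 41 + (35.5 − 39.5) = 37.00
Linear-equated: (11.4/8.4)(41 − 39.5) + 35.5 = 37.536
Difference = 37.536 − 37.00 = 0.54

0.54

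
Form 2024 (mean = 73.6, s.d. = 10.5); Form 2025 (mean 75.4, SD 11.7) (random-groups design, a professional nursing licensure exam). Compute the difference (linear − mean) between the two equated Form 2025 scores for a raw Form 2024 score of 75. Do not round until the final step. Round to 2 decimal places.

Mean-equated: 75 + (75.4 − 73.6) = 76.80
Linear-equated: (11.7/10.5)(75 − 73.6) + 75.4 = 76.960
Difference = 76.960 − 76.80 = 0.16

0.16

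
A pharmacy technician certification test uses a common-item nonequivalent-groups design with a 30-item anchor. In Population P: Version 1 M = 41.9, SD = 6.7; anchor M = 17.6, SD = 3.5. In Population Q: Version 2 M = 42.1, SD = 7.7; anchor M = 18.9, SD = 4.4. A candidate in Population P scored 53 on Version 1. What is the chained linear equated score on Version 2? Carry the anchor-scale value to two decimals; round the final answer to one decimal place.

Version 1 → anchor (Population P): v = (3.5/6.7)(53 − 41.9) + 17.6 = 23.40
anchor → Version 2 (Population Q): y = (7.7/4.4)(23.40 − 18.9) + 42.1 = 50.0

50.0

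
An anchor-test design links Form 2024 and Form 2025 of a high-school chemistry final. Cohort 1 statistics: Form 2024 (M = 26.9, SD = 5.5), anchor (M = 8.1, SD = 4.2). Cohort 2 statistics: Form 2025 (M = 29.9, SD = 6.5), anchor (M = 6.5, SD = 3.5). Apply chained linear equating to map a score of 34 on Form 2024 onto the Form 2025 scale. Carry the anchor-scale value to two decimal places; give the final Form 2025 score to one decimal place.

42.9

Form 2024 → anchor (Cohort 1): v = (4.2/5.5)(34 − 26.9) + 8.1 = 13.52
anchor → Form 2025 (Cohort 2): y = (6.5/3.5)(13.52 − 6.5) + 29.9 = 42.9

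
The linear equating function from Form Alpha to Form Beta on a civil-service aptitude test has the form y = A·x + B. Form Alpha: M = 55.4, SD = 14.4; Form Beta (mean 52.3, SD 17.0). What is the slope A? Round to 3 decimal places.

1.181

A = SD_Y / SD_X = 17.0 / 14.4 = 1.181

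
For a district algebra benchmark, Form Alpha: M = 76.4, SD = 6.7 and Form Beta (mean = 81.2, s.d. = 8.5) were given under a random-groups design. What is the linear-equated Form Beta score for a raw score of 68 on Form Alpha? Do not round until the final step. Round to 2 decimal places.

Linear equating: y = (SD_Y/SD_X)(x − M_X) + M_Y
y = (8.5/6.7)(68 − 76.4) + 81.2
y = 1.268657 × -8.4 + 81.2 = -10.6567 + 81.2 = 70.54

70.54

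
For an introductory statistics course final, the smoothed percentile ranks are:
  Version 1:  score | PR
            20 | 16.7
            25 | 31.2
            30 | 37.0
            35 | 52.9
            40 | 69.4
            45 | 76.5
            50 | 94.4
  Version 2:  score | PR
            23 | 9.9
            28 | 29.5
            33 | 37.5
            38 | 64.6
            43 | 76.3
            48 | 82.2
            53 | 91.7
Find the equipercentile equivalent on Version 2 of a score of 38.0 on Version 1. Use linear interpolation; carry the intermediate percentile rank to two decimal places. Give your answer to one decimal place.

PR of 38.0 on Version 1: 52.9 + (38.0 − 35)/(40 − 35) × (69.4 − 52.9) = 62.80
On Version 2, PR 62.80 falls between score 33 (PR 37.5) and 38 (PR 64.6).
Interpolate: 33 + (62.80 − 37.5)/(64.6 − 37.5) × (38 − 33) = 37.7

37.7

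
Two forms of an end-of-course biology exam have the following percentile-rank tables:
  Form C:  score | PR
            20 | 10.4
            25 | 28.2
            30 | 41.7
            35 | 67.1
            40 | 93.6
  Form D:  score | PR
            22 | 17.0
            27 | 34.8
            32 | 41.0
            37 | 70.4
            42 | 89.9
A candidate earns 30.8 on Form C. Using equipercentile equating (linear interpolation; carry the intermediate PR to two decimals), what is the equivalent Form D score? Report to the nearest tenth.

32.8

PR of 30.8 on Form C: 41.7 + (30.8 − 30)/(35 − 30) × (67.1 − 41.7) = 45.76
On Form D, PR 45.76 falls between score 32 (PR 41.0) and 37 (PR 70.4).
Interpolate: 32 + (45.76 − 41.0)/(70.4 − 41.0) × (37 − 32) = 32.8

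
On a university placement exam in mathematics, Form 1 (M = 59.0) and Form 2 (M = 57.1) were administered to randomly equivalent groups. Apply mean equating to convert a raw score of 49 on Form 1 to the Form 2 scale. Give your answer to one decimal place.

Mean equating: y = x + (M_Y − M_X) = 49 + (57.1 − 59.0) = 47.1

47.1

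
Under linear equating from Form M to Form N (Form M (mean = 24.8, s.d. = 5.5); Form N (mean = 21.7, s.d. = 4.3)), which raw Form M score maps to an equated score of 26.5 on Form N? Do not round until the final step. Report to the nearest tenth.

30.9

Invert y = (SD_Y/SD_X)(x − M_X) + M_Y:
x = (SD_X/SD_Y)(y − M_Y) + M_X = (5.5/4.3)(26.5 − 21.7) + 24.8
x = 1.279070 × 4.800 + 24.8 = 30.9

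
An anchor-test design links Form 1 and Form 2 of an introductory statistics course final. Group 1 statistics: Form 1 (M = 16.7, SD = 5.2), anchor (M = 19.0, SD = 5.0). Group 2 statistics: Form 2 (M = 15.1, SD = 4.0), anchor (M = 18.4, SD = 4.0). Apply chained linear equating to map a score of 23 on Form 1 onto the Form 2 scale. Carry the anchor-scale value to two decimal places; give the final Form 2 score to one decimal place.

21.8

Form 1 → anchor (Group 1): v = (5.0/5.2)(23 − 16.7) + 19.0 = 25.06
anchor → Form 2 (Group 2): y = (4.0/4.0)(25.06 − 18.4) + 15.1 = 21.8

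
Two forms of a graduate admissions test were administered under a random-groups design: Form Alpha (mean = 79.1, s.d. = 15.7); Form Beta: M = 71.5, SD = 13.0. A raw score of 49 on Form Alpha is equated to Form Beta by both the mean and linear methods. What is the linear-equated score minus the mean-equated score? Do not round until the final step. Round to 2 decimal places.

Mean-equated: 49 + (71.5 − 79.1) = 41.40
Linear-equated: (13.0/15.7)(49 − 79.1) + 71.5 = 46.576
Difference = 46.576 − 41.40 = 5.18

5.18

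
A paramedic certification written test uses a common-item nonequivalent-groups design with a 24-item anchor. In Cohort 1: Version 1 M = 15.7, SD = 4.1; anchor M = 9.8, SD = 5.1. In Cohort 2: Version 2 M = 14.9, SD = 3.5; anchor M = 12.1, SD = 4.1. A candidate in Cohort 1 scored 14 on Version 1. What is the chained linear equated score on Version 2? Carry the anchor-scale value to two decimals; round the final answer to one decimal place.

Version 1 → anchor (Cohort 1): v = (5.1/4.1)(14 − 15.7) + 9.8 = 7.69
anchor → Version 2 (Cohort 2): y = (3.5/4.1)(7.69 − 12.1) + 14.9 = 11.1

11.1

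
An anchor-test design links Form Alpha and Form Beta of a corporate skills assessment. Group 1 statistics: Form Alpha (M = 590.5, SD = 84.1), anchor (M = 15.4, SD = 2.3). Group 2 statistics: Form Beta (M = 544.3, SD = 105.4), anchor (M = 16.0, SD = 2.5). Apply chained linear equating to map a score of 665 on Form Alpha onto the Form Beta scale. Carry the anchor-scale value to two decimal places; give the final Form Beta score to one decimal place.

605.0

Form Alpha → anchor (Group 1): v = (2.3/84.1)(665 − 590.5) + 15.4 = 17.44
anchor → Form Beta (Group 2): y = (105.4/2.5)(17.44 − 16.0) + 544.3 = 605.0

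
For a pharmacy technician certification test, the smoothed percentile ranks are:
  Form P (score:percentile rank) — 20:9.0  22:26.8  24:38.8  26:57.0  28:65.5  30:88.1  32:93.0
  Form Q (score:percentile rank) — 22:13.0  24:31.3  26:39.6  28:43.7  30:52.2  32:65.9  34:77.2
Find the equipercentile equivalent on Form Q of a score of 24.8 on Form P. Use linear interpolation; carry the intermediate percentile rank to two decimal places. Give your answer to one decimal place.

PR of 24.8 on Form P: 38.8 + (24.8 − 24)/(26 − 24) × (57.0 − 38.8) = 46.08
On Form Q, PR 46.08 falls between score 28 (PR 43.7) and 30 (PR 52.2).
Interpolate: 28 + (46.08 − 43.7)/(52.2 − 43.7) × (30 − 28) = 28.6

28.6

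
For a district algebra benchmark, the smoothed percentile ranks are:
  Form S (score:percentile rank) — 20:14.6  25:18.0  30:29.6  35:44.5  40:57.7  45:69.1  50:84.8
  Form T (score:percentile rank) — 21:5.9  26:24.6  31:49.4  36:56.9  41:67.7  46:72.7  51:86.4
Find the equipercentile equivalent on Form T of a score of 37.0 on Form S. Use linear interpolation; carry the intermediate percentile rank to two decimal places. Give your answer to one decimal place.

PR of 37.0 on Form S: 44.5 + (37.0 − 35)/(40 − 35) × (57.7 − 44.5) = 49.78
On Form T, PR 49.78 falls between score 31 (PR 49.4) and 36 (PR 56.9).
Interpolate: 31 + (49.78 − 49.4)/(56.9 − 49.4) × (36 − 31) = 31.3

31.3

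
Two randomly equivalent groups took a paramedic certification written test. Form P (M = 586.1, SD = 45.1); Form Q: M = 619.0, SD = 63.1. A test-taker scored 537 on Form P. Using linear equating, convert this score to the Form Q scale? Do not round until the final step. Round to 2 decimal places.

550.30

Linear equating: y = (SD_Y/SD_X)(x − M_X) + M_Y
y = (63.1/45.1)(537 − 586.1) + 619.0
y = 1.399113 × -49.1 + 619.0 = -68.6965 + 619.0 = 550.30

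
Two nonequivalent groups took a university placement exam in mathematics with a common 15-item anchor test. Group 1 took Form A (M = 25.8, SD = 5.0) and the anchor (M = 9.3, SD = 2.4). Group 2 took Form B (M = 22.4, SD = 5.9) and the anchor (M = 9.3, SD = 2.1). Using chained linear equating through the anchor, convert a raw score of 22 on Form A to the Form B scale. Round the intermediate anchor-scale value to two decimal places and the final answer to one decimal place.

Form A → anchor (Group 1): v = (2.4/5.0)(22 − 25.8) + 9.3 = 7.48
anchor → Form B (Group 2): y = (5.9/2.1)(7.48 − 9.3) + 22.4 = 17.3

17.3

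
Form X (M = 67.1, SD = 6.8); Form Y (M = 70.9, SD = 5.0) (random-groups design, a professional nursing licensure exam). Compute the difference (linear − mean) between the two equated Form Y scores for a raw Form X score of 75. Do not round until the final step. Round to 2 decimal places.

Mean-equated: 75 + (70.9 − 67.1) = 78.80
Linear-equated: (5.0/6.8)(75 − 67.1) + 70.9 = 76.709
Difference = 76.709 − 78.80 = -2.09

-2.09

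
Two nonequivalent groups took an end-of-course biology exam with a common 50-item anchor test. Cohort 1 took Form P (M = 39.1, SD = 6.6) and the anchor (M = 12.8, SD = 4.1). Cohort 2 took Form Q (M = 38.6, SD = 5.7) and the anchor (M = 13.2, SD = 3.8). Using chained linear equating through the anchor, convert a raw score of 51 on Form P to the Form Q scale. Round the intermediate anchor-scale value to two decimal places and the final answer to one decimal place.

Form P → anchor (Cohort 1): v = (4.1/6.6)(51 − 39.1) + 12.8 = 20.19
anchor → Form Q (Cohort 2): y = (5.7/3.8)(20.19 − 13.2) + 38.6 = 49.1

49.1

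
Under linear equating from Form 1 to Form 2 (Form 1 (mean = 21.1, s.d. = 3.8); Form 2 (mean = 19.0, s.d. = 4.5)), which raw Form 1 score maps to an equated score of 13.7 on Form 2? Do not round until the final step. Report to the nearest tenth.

Invert y = (SD_Y/SD_X)(x − M_X) + M_Y:
x = (SD_X/SD_Y)(y − M_Y) + M_X = (3.8/4.5)(13.7 − 19.0) + 21.1
x = 0.844444 × -5.300 + 21.1 = 16.6

16.6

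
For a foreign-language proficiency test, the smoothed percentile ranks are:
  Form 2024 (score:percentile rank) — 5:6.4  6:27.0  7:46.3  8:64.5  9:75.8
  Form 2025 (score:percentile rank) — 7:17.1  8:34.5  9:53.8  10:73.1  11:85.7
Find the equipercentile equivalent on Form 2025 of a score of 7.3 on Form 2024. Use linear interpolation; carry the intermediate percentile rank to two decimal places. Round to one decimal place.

8.9

PR of 7.3 on Form 2024: 46.3 + (7.3 − 7)/(8 − 7) × (64.5 − 46.3) = 51.76
On Form 2025, PR 51.76 falls between score 8 (PR 34.5) and 9 (PR 53.8).
Interpolate: 8 + (51.76 − 34.5)/(53.8 − 34.5) × (9 − 8) = 8.9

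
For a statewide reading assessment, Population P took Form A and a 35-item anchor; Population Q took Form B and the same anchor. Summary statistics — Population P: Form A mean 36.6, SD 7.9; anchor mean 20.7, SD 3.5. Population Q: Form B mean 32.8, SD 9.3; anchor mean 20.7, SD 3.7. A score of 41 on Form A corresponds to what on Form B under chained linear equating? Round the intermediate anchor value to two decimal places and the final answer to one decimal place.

37.7

Form A → anchor (Population P): v = (3.5/7.9)(41 − 36.6) + 20.7 = 22.65
anchor → Form B (Population Q): y = (9.3/3.7)(22.65 − 20.7) + 32.8 = 37.7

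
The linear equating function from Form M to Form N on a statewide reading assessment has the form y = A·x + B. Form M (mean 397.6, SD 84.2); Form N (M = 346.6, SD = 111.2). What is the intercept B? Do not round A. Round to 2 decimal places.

-178.50

A = SD_Y / SD_X = 111.2 / 84.2 = 1.320665
B = M_Y − A·M_X = 346.6 − 1.320665 × 397.6 = -178.50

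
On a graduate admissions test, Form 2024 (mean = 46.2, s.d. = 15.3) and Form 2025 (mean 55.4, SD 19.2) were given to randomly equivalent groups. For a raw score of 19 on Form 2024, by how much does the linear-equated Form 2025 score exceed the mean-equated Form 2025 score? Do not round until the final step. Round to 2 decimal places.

Mean-equated: 19 + (55.4 − 46.2) = 28.20
Linear-equated: (19.2/15.3)(19 − 46.2) + 55.4 = 21.267
Difference = 21.267 − 28.20 = -6.93

-6.93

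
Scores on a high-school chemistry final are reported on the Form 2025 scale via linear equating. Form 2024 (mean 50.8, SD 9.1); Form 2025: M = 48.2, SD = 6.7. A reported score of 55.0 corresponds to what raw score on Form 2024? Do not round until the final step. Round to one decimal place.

Invert y = (SD_Y/SD_X)(x − M_X) + M_Y:
x = (SD_X/SD_Y)(y − M_Y) + M_X = (9.1/6.7)(55.0 − 48.2) + 50.8
x = 1.358209 × 6.800 + 50.8 = 60.0

60.0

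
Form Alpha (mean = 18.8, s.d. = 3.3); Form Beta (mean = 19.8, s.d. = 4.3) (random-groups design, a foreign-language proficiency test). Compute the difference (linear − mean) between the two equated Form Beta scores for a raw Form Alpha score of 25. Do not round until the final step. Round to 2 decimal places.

1.88

Mean-equated: 25 + (19.8 − 18.8) = 26.00
Linear-equated: (4.3/3.3)(25 − 18.8) + 19.8 = 27.879
Difference = 27.879 − 26.00 = 1.88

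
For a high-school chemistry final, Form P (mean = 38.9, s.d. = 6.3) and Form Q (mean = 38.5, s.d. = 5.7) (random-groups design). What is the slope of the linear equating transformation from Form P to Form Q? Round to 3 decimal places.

0.905

A = SD_Y / SD_X = 5.7 / 6.3 = 0.905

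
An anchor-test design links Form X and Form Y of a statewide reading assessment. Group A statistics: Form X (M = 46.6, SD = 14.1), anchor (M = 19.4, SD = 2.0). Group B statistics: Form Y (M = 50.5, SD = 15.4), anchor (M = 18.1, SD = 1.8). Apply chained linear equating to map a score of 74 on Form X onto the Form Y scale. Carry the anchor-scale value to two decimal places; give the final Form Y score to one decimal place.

94.9

Form X → anchor (Group A): v = (2.0/14.1)(74 − 46.6) + 19.4 = 23.29
anchor → Form Y (Group B): y = (15.4/1.8)(23.29 − 18.1) + 50.5 = 94.9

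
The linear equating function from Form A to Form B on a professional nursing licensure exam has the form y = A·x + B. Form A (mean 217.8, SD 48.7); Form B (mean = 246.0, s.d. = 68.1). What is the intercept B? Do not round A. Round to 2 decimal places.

-58.56

A = SD_Y / SD_X = 68.1 / 48.7 = 1.398357
B = M_Y − A·M_X = 246.0 − 1.398357 × 217.8 = -58.56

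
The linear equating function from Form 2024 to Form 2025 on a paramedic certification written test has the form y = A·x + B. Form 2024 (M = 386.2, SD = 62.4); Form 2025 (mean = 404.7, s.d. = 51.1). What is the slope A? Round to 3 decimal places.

0.819

A = SD_Y / SD_X = 51.1 / 62.4 = 0.819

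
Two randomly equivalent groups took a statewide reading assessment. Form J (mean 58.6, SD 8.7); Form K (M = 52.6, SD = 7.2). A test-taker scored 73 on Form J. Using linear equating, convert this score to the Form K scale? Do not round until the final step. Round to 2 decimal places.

Linear equating: y = (SD_Y/SD_X)(x − M_X) + M_Y
y = (7.2/8.7)(73 − 58.6) + 52.6
y = 0.827586 × 14.4 + 52.6 = 11.9172 + 52.6 = 64.52

64.52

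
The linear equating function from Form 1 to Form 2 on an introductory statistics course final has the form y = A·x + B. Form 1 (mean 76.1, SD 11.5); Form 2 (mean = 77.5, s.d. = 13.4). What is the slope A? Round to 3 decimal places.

A = SD_Y / SD_X = 13.4 / 11.5 = 1.165

1.165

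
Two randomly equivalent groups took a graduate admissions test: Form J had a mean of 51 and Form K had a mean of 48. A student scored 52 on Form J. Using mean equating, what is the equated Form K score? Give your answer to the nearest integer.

Mean equating: y = x + (M_Y − M_X) = 52 + (48 − 51) = 49

49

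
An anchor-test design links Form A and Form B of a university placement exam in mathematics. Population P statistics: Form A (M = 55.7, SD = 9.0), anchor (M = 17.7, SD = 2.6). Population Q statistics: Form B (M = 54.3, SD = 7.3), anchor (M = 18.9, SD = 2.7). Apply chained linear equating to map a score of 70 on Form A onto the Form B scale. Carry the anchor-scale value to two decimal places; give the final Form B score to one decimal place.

Form A → anchor (Population P): v = (2.6/9.0)(70 − 55.7) + 17.7 = 21.83
anchor → Form B (Population Q): y = (7.3/2.7)(21.83 − 18.9) + 54.3 = 62.2

62.2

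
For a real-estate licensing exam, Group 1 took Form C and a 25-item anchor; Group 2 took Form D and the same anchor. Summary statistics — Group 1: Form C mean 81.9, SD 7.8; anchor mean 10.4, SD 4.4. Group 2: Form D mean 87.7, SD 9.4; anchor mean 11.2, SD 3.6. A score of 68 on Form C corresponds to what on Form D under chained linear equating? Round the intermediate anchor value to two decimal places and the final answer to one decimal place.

65.1

Form C → anchor (Group 1): v = (4.4/7.8)(68 − 81.9) + 10.4 = 2.56
anchor → Form D (Group 2): y = (9.4/3.6)(2.56 − 11.2) + 87.7 = 65.1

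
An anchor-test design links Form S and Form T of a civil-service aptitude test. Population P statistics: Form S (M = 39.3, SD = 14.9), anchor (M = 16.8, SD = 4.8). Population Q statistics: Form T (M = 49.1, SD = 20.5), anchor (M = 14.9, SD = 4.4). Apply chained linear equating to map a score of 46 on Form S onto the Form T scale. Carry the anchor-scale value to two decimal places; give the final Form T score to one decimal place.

68.0

Form S → anchor (Population P): v = (4.8/14.9)(46 − 39.3) + 16.8 = 18.96
anchor → Form T (Population Q): y = (20.5/4.4)(18.96 − 14.9) + 49.1 = 68.0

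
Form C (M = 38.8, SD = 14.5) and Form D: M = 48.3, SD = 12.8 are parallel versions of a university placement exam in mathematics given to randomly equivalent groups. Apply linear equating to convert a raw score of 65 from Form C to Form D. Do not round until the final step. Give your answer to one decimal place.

71.4

Linear equating: y = (SD_Y/SD_X)(x − M_X) + M_Y
y = (12.8/14.5)(65 − 38.8) + 48.3
y = 0.882759 × 26.2 + 48.3 = 23.1283 + 48.3 = 71.4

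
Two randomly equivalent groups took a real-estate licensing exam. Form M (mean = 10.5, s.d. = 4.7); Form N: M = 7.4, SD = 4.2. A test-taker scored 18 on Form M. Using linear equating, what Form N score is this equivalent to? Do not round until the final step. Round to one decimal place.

14.1

Linear equating: y = (SD_Y/SD_X)(x − M_X) + M_Y
y = (4.2/4.7)(18 − 10.5) + 7.4
y = 0.893617 × 7.5 + 7.4 = 6.7021 + 7.4 = 14.1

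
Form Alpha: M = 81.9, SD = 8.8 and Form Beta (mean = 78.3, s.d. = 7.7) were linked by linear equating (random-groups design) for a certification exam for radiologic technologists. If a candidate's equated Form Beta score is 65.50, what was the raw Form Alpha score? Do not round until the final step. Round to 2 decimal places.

Invert y = (SD_Y/SD_X)(x − M_X) + M_Y:
x = (SD_X/SD_Y)(y − M_Y) + M_X = (8.8/7.7)(65.50 − 78.3) + 81.9
x = 1.142857 × -12.800 + 81.9 = 67.27

67.27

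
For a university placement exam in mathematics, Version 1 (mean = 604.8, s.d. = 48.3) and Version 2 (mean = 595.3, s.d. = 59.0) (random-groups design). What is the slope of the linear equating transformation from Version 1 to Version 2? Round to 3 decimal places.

A = SD_Y / SD_X = 59.0 / 48.3 = 1.222

1.222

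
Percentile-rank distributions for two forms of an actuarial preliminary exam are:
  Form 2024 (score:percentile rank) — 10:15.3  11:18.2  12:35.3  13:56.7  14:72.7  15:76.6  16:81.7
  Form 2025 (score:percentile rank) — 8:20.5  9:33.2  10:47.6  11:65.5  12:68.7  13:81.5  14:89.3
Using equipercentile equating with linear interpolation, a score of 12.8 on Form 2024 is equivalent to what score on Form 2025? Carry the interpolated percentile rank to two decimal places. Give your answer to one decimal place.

PR of 12.8 on Form 2024: 35.3 + (12.8 − 12)/(13 − 12) × (56.7 − 35.3) = 52.42
On Form 2025, PR 52.42 falls between score 10 (PR 47.6) and 11 (PR 65.5).
Interpolate: 10 + (52.42 − 47.6)/(65.5 − 47.6) × (11 − 10) = 10.3

10.3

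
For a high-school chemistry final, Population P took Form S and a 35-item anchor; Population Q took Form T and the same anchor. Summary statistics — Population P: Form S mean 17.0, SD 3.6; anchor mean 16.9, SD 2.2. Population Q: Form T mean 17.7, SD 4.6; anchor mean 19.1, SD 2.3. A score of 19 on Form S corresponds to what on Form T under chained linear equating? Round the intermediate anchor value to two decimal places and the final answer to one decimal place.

Form S → anchor (Population P): v = (2.2/3.6)(19 − 17.0) + 16.9 = 18.12
anchor → Form T (Population Q): y = (4.6/2.3)(18.12 − 19.1) + 17.7 = 15.7

15.7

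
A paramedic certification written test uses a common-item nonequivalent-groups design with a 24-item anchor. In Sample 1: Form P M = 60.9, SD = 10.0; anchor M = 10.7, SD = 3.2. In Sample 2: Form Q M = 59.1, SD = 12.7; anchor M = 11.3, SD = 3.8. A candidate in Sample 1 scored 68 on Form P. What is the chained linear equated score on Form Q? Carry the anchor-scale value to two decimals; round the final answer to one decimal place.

64.7

Form P → anchor (Sample 1): v = (3.2/10.0)(68 − 60.9) + 10.7 = 12.97
anchor → Form Q (Sample 2): y = (12.7/3.8)(12.97 − 11.3) + 59.1 = 64.7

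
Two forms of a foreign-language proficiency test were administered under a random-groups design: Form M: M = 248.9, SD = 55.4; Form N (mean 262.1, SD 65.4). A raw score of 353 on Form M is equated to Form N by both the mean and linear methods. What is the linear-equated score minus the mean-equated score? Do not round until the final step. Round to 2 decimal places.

Mean-equated: 353 + (262.1 − 248.9) = 366.20
Linear-equated: (65.4/55.4)(353 − 248.9) + 262.1 = 384.991
Difference = 384.991 − 366.20 = 18.79

18.79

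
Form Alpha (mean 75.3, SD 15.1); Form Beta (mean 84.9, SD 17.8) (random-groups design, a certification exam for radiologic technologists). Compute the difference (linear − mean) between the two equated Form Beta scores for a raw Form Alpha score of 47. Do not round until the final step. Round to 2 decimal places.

Mean-equated: 47 + (84.9 − 75.3) = 56.60
Linear-equated: (17.8/15.1)(47 − 75.3) + 84.9 = 51.540
Difference = 51.540 − 56.60 = -5.06

-5.06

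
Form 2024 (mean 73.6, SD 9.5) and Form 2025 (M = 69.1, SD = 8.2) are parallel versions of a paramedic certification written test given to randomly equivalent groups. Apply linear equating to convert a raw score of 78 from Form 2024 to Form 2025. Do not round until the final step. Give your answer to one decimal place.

72.9

Linear equating: y = (SD_Y/SD_X)(x − M_X) + M_Y
y = (8.2/9.5)(78 − 73.6) + 69.1
y = 0.863158 × 4.4 + 69.1 = 3.7979 + 69.1 = 72.9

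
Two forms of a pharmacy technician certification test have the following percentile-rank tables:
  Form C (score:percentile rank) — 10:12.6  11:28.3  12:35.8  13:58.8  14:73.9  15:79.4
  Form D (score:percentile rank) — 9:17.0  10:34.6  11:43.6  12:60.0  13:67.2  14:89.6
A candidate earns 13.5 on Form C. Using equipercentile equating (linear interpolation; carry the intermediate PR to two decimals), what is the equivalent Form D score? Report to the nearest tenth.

PR of 13.5 on Form C: 58.8 + (13.5 − 13)/(14 − 13) × (73.9 − 58.8) = 66.35
On Form D, PR 66.35 falls between score 12 (PR 60.0) and 13 (PR 67.2).
Interpolate: 12 + (66.35 − 60.0)/(67.2 − 60.0) × (13 − 12) = 12.9

12.9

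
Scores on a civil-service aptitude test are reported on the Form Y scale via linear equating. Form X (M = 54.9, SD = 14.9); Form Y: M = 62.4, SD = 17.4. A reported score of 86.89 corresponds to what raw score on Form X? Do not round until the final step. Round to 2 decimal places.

Invert y = (SD_Y/SD_X)(x − M_X) + M_Y:
x = (SD_X/SD_Y)(y − M_Y) + M_X = (14.9/17.4)(86.89 − 62.4) + 54.9
x = 0.856322 × 24.490 + 54.9 = 75.87

75.87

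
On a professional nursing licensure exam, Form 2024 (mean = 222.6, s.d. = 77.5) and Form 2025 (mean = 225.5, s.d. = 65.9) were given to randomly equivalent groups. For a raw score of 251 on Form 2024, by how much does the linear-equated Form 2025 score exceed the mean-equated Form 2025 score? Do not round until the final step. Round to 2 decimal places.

-4.25

Mean-equated: 251 + (225.5 − 222.6) = 253.90
Linear-equated: (65.9/77.5)(251 − 222.6) + 225.5 = 249.649
Difference = 249.649 − 253.90 = -4.25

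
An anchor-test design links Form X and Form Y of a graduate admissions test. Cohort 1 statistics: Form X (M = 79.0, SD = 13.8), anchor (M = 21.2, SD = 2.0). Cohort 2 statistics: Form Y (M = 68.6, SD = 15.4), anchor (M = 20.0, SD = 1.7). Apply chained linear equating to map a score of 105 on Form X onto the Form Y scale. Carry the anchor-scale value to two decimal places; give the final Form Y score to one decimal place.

Form X → anchor (Cohort 1): v = (2.0/13.8)(105 − 79.0) + 21.2 = 24.97
anchor → Form Y (Cohort 2): y = (15.4/1.7)(24.97 − 20.0) + 68.6 = 113.6

113.6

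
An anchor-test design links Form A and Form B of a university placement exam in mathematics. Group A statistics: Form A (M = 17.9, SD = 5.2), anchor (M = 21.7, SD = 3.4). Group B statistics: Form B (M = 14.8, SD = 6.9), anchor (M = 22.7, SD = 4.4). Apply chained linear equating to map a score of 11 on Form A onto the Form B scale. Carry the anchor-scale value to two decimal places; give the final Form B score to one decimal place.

6.2

Form A → anchor (Group A): v = (3.4/5.2)(11 − 17.9) + 21.7 = 17.19
anchor → Form B (Group B): y = (6.9/4.4)(17.19 − 22.7) + 14.8 = 6.2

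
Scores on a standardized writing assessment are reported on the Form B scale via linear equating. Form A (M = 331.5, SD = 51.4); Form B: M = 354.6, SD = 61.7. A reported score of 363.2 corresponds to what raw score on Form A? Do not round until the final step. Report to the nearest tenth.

Invert y = (SD_Y/SD_X)(x − M_X) + M_Y:
x = (SD_X/SD_Y)(y − M_Y) + M_X = (51.4/61.7)(363.2 − 354.6) + 331.5
x = 0.833063 × 8.600 + 331.5 = 338.7

338.7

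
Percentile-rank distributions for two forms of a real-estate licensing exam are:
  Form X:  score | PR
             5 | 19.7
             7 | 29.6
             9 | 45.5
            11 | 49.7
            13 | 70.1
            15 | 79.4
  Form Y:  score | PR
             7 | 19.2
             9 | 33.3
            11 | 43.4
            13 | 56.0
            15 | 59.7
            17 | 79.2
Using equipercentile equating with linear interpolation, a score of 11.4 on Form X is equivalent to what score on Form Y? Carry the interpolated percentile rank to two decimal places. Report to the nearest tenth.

12.6

PR of 11.4 on Form X: 49.7 + (11.4 − 11)/(13 − 11) × (70.1 − 49.7) = 53.78
On Form Y, PR 53.78 falls between score 11 (PR 43.4) and 13 (PR 56.0).
Interpolate: 11 + (53.78 − 43.4)/(56.0 − 43.4) × (13 − 11) = 12.6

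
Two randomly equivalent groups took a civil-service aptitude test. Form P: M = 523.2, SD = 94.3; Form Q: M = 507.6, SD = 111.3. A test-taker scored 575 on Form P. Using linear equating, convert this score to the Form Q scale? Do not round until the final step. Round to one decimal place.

Linear equating: y = (SD_Y/SD_X)(x − M_X) + M_Y
y = (111.3/94.3)(575 − 523.2) + 507.6
y = 1.180276 × 51.8 + 507.6 = 61.1383 + 507.6 = 568.7

568.7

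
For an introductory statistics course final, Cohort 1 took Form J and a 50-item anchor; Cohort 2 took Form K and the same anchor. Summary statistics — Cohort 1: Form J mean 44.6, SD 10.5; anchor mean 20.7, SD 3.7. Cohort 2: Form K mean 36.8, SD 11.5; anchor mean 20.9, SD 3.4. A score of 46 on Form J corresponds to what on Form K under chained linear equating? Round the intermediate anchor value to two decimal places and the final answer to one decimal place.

Form J → anchor (Cohort 1): v = (3.7/10.5)(46 − 44.6) + 20.7 = 21.19
anchor → Form K (Cohort 2): y = (11.5/3.4)(21.19 − 20.9) + 36.8 = 37.8

37.8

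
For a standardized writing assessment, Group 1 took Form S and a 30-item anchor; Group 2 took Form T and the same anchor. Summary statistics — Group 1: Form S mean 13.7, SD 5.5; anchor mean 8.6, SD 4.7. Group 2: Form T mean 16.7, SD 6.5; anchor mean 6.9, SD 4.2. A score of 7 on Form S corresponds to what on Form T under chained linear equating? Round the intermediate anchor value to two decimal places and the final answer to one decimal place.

Form S → anchor (Group 1): v = (4.7/5.5)(7 − 13.7) + 8.6 = 2.87
anchor → Form T (Group 2): y = (6.5/4.2)(2.87 − 6.9) + 16.7 = 10.5

10.5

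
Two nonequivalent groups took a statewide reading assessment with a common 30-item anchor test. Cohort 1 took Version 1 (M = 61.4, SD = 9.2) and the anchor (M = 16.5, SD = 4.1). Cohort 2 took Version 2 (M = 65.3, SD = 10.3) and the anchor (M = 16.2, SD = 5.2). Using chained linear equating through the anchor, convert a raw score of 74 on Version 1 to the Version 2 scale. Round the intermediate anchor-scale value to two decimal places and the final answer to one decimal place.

Version 1 → anchor (Cohort 1): v = (4.1/9.2)(74 − 61.4) + 16.5 = 22.12
anchor → Version 2 (Cohort 2): y = (10.3/5.2)(22.12 − 16.2) + 65.3 = 77.0

77.0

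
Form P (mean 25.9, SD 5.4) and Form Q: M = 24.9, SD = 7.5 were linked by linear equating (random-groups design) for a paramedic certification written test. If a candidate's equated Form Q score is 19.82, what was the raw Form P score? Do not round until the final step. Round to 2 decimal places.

22.24

Invert y = (SD_Y/SD_X)(x − M_X) + M_Y:
x = (SD_X/SD_Y)(y − M_Y) + M_X = (5.4/7.5)(19.82 − 24.9) + 25.9
x = 0.720000 × -5.080 + 25.9 = 22.24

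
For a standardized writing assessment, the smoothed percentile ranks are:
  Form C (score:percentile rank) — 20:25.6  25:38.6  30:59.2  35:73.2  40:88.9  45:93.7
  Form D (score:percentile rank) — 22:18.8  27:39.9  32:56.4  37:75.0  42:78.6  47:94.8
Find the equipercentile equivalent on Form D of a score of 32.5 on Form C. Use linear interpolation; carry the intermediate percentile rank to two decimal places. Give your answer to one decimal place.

PR of 32.5 on Form C: 59.2 + (32.5 − 30)/(35 − 30) × (73.2 − 59.2) = 66.20
On Form D, PR 66.20 falls between score 32 (PR 56.4) and 37 (PR 75.0).
Interpolate: 32 + (66.20 − 56.4)/(75.0 − 56.4) × (37 − 32) = 34.6

34.6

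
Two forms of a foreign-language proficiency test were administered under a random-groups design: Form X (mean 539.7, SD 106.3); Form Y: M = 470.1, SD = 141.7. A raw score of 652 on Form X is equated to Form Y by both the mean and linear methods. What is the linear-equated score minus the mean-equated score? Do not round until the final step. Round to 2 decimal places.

37.40

Mean-equated: 652 + (470.1 − 539.7) = 582.40
Linear-equated: (141.7/106.3)(652 − 539.7) + 470.1 = 619.798
Difference = 619.798 − 582.40 = 37.40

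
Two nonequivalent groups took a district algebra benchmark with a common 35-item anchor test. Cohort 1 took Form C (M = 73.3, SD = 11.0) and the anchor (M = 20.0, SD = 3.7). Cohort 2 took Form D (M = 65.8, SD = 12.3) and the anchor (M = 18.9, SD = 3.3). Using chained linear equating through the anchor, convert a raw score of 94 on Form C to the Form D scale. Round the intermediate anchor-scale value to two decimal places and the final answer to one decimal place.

95.8

Form C → anchor (Cohort 1): v = (3.7/11.0)(94 − 73.3) + 20.0 = 26.96
anchor → Form D (Cohort 2): y = (12.3/3.3)(26.96 − 18.9) + 65.8 = 95.8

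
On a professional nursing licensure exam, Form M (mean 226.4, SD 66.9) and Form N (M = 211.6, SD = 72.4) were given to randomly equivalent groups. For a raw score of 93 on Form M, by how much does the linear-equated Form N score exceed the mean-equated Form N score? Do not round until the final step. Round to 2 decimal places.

Mean-equated: 93 + (211.6 − 226.4) = 78.20
Linear-equated: (72.4/66.9)(93 − 226.4) + 211.6 = 67.233
Difference = 67.233 − 78.20 = -10.97

-10.97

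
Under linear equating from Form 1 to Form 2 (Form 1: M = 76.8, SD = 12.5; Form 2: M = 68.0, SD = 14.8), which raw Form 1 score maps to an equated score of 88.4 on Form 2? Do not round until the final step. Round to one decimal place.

Invert y = (SD_Y/SD_X)(x − M_X) + M_Y:
x = (SD_X/SD_Y)(y − M_Y) + M_X = (12.5/14.8)(88.4 − 68.0) + 76.8
x = 0.844595 × 20.400 + 76.8 = 94.0

94.0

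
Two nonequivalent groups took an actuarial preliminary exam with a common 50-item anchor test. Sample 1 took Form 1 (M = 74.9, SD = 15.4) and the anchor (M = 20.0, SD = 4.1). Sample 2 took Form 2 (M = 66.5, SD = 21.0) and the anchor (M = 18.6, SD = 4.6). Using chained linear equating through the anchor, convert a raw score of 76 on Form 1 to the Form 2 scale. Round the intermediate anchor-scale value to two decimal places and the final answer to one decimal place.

74.2

Form 1 → anchor (Sample 1): v = (4.1/15.4)(76 − 74.9) + 20.0 = 20.29
anchor → Form 2 (Sample 2): y = (21.0/4.6)(20.29 − 18.6) + 66.5 = 74.2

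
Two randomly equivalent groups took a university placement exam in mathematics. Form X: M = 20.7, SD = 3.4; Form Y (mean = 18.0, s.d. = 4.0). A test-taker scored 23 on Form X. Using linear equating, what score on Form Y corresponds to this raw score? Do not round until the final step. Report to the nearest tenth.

Linear equating: y = (SD_Y/SD_X)(x − M_X) + M_Y
y = (4.0/3.4)(23 − 20.7) + 18.0
y = 1.176471 × 2.3 + 18.0 = 2.7059 + 18.0 = 20.7

20.7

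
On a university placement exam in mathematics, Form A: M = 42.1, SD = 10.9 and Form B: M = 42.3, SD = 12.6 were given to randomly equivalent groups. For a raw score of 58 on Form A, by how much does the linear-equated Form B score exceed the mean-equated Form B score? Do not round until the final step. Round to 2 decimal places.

2.48

Mean-equated: 58 + (42.3 − 42.1) = 58.20
Linear-equated: (12.6/10.9)(58 − 42.1) + 42.3 = 60.680
Difference = 60.680 − 58.20 = 2.48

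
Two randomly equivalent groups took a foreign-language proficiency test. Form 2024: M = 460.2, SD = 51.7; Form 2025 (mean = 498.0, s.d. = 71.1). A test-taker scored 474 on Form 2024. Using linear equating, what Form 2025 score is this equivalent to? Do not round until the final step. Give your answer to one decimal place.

Linear equating: y = (SD_Y/SD_X)(x − M_X) + M_Y
y = (71.1/51.7)(474 − 460.2) + 498.0
y = 1.375242 × 13.8 + 498.0 = 18.9783 + 498.0 = 517.0

517.0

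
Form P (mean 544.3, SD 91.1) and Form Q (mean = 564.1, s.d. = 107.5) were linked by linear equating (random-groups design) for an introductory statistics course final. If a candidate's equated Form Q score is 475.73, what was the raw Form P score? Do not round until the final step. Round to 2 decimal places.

469.41

Invert y = (SD_Y/SD_X)(x − M_X) + M_Y:
x = (SD_X/SD_Y)(y − M_Y) + M_X = (91.1/107.5)(475.73 − 564.1) + 544.3
x = 0.847442 × -88.370 + 544.3 = 469.41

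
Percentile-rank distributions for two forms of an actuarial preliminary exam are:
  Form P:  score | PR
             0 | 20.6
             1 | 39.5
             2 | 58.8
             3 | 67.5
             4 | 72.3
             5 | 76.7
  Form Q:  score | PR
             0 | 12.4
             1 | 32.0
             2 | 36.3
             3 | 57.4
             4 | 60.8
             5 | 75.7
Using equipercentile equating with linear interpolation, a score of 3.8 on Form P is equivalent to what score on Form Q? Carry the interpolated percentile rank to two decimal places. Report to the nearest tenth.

4.7

PR of 3.8 on Form P: 67.5 + (3.8 − 3)/(4 − 3) × (72.3 − 67.5) = 71.34
On Form Q, PR 71.34 falls between score 4 (PR 60.8) and 5 (PR 75.7).
Interpolate: 4 + (71.34 − 60.8)/(75.7 − 60.8) × (5 − 4) = 4.7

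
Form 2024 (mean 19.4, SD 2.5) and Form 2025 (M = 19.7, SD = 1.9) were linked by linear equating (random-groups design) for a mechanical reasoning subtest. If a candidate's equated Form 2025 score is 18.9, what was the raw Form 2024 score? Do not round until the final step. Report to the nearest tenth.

18.3

Invert y = (SD_Y/SD_X)(x − M_X) + M_Y:
x = (SD_X/SD_Y)(y − M_Y) + M_X = (2.5/1.9)(18.9 − 19.7) + 19.4
x = 1.315789 × -0.800 + 19.4 = 18.3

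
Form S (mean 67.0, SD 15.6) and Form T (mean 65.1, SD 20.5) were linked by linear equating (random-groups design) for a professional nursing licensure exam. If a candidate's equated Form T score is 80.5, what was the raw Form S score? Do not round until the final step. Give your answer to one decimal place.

78.7

Invert y = (SD_Y/SD_X)(x − M_X) + M_Y:
x = (SD_X/SD_Y)(y − M_Y) + M_X = (15.6/20.5)(80.5 − 65.1) + 67.0
x = 0.760976 × 15.400 + 67.0 = 78.7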